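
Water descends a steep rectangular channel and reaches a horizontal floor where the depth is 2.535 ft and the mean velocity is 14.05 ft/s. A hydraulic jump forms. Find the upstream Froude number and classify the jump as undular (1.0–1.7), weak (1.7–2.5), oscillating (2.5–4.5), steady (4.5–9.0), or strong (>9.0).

Fr₁ = 1.555; undular jump

Fr₁ = V₁/√(g·y₁) = 14.05/√(32.2×2.535) = 1.555.
Fr₁ = 1.555 lies in the undular range.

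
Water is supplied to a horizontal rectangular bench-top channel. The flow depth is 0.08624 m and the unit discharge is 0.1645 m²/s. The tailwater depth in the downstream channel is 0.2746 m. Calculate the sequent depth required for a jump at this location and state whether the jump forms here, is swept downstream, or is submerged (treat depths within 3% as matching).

V₁ = q/y₁ = 0.1645/0.08624 = 1.907 m/s. Fr₁ = V₁/√(g·y₁) = 1.907/√(9.81×0.08624) = 2.074.
Conjugate-depth relation: y₂/y₁ = ½[√(1 + 8Fr₁²) − 1] = ½[√35.405 − 1] = 2.475.
y₂ = 2.475 × 0.08624 = 0.2135 m.
Tailwater y_tw = 0.2746 m: y_tw > y₂, so the jump is submerged.

y₂ = 0.2135 m; the jump is submerged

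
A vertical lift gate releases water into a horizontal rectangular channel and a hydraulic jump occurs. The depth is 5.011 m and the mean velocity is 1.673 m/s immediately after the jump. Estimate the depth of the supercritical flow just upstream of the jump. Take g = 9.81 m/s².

y₁ = 0.5172 m

Fr₂ = V₂/√(g·y₂) = 1.673/√(9.81×5.011) = 0.2386.
From the momentum equation (using Fr₂), y₁/y₂ = ½[√(1 + 8Fr₂²) − 1] = ½[√1.4555 − 1] = 0.1032.
y₁ = 0.1032 × 5.011 = 0.5172 m.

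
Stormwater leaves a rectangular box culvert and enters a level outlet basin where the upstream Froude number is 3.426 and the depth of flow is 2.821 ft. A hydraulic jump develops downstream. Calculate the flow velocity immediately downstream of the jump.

V₂ = 7.471 ft/s

Fr₁ = 3.426 (given).
From the momentum equation for a rectangular channel, y₂/y₁ = ½[√(1 + 8Fr₁²) − 1] = ½[√94.900 − 1] = 4.371.
y₂ = 4.371 × 2.821 = 12.33 ft.
V₁ = Fr₁·√(g·y₁) = 3.426×√(32.2×2.821) = 32.65 ft/s; q = V₁·y₁ = 92.11 ft²/s.
V₂ = q/y₂ = 92.11/12.33 = 7.471 ft/s.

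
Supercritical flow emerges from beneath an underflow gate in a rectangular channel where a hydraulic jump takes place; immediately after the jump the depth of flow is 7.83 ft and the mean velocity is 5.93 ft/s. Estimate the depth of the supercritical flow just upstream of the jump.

y₁ = 1.78 ft

Fr₂ = V₂/√(g·y₂) = 5.93/√(32.2×7.83) = 0.373.
From the momentum equation (using Fr₂), y₁/y₂ = ½[√(1 + 8Fr₂²) − 1] = ½[√2.116 − 1] = 0.227.
y₁ = 0.227 × 7.83 = 1.78 ft.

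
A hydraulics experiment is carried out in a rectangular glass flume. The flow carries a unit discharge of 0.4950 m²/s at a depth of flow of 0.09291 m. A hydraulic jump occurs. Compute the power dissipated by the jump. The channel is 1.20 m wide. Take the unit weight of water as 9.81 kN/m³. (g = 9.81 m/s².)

P = 4.807 kW

V₁ = q/y₁ = 0.4950/0.09291 = 5.328 m/s. Fr₁ = V₁/√(g·y₁) = 5.328/√(9.81×0.09291) = 5.581.
By Bélanger, y₂/y₁ = ½[√(1 + 8Fr₁²) − 1] = ½[√250.14 − 1] = 7.408.
y₂ = 7.408 × 0.09291 = 0.6883 m.
V₂ = q/y₂ = 0.4950/0.6883 = 0.7192 m/s. E₁ = y₁ + V₁²/2g = 1.540 m; E₂ = y₂ + V₂²/2g = 0.7146 m. ΔE = E₁ − E₂ = 0.8250 m.
Q = q·b = 0.4950 × 1.20 = 0.5940 m³/s. P = γ·Q·ΔE = 9.81 × 0.5940 × 0.8250 = 4.807 kW.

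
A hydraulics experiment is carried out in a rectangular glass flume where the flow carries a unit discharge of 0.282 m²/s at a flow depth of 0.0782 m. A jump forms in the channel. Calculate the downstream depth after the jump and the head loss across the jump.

y₂ = 0.418 m; ΔE = 0.300 m

V₁ = q/y₁ = 0.282/0.0782 = 3.61 m/s. Fr₁ = V₁/√(g·y₁) = 3.61/√(9.81×0.0782) = 4.12.
From the momentum equation for a rectangular channel, y₂/y₁ = ½[√(1 + 8Fr₁²) − 1] = ½[√136.6 − 1] = 5.34.
y₂ = 5.34 × 0.0782 = 0.418 m.
Head loss: ΔE = (y₂ − y₁)³/(4y₁y₂) = (0.418 − 0.0782)³/(4×0.0782×0.418) = 0.0392/0.131 = 0.300 m.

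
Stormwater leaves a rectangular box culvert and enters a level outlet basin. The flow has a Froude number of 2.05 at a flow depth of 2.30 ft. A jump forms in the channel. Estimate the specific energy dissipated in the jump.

Fr₁ = 2.05 (given).
From the momentum equation for a rectangular channel, y₂/y₁ = ½[√(1 + 8Fr₁²) − 1] = ½[√34.62 − 1] = 2.44.
y₂ = 2.44 × 2.30 = 5.62 ft.
Head loss: ΔE = (y₂ − y₁)³/(4y₁y₂) = (5.62 − 2.30)³/(4×2.30×5.62) = 36.5/51.7 = 0.706 ft.

ΔE = 0.706 ft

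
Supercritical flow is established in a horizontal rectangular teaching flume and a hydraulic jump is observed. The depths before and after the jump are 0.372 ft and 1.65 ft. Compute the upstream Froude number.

For a rectangular channel the momentum equation gives q² = ½·g·y₁·y₂·(y₁ + y₂) = ½×32.2×0.372×1.65×2.02 = 20.0.
q = √20.0 = 4.47 ft²/s.
V₁ = q/y₁ = 12.0 ft/s; Fr₁ = V₁/√(g·y₁) = 3.47.

Fr₁ = 3.47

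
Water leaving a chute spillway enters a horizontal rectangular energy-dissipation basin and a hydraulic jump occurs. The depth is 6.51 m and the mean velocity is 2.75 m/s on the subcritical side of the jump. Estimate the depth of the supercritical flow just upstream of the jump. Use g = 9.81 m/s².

Fr₂ = V₂/√(g·y₂) = 2.75/√(9.81×6.51) = 0.344.
Applying the sequent-depth relation in reverse, y₁/y₂ = ½[√(1 + 8Fr₂²) − 1] = ½[√1.947 − 1] = 0.198.
y₁ = 0.198 × 6.51 = 1.29 m.

y₁ = 1.29 m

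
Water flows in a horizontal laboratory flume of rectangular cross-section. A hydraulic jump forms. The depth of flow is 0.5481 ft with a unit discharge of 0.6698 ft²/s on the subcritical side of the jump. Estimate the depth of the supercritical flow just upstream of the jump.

V₂ = q/y₂ = 0.6698/0.5481 = 1.222 ft/s; Fr₂ = V₂/√(g·y₂) = 0.2909.
Since the conjugate-depth ratio holds either way, y₁/y₂ = ½[√(1 + 8Fr₂²) − 1] = ½[√1.6769 − 1] = 0.1475.
y₁ = 0.1475 × 0.5481 = 0.08083 ft.

y₁ = 0.08083 ft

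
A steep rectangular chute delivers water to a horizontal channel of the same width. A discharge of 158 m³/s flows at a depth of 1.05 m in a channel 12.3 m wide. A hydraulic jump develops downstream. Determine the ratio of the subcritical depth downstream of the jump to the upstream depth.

y₂/y₁ = 4.91

q = Q/b = 158/12.3 = 12.8 m²/s; V₁ = q/y₁ = 12.2 m/s. Fr₁ = V₁/√(g·y₁) = 3.81.
From the momentum equation for a rectangular channel, y₂/y₁ = ½[√(1 + 8Fr₁²) − 1] = ½[√117.2 − 1] = 4.91.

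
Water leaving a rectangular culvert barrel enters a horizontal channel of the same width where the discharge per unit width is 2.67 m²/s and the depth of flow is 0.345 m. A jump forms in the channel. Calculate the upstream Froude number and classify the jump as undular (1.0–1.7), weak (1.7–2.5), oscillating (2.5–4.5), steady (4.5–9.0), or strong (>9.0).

Fr₁ = 4.21; oscillating jump

V₁ = q/y₁ = 2.67/0.345 = 7.74 m/s. Fr₁ = V₁/√(g·y₁) = 7.74/√(9.81×0.345) = 4.21.
Fr₁ = 4.21 lies in the oscillating range.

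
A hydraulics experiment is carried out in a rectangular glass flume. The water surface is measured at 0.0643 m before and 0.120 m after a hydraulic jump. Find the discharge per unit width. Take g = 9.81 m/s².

For a rectangular channel the momentum equation gives q² = ½·g·y₁·y₂·(y₁ + y₂) = ½×9.81×0.0643×0.120×0.184 = 0.00698.
q = √0.00698 = 0.0835 m²/s.

q = 0.0835 m²/s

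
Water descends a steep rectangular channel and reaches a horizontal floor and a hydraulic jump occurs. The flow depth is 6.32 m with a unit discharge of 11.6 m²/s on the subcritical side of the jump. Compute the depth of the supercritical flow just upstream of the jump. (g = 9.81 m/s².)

y₁ = 0.625 m

V₂ = q/y₂ = 11.6/6.32 = 1.84 m/s; Fr₂ = V₂/√(g·y₂) = 0.233.
The Bélanger relation is symmetric: y₁/y₂ = ½[√(1 + 8Fr₂²) − 1] = ½[√1.435 − 1] = 0.0989.
y₁ = 0.0989 × 6.32 = 0.625 m.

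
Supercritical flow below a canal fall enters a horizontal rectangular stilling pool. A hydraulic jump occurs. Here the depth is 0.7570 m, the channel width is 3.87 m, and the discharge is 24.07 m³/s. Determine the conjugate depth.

q = Q/b = 24.07/3.87 = 6.220 m²/s; V₁ = q/y₁ = 8.216 m/s. Fr₁ = V₁/√(g·y₁) = 3.015.
Sequent-depth ratio: y₂/y₁ = ½[√(1 + 8Fr₁²) − 1] = ½[√73.722 − 1] = 3.793.
y₂ = 3.793 × 0.7570 = 2.871 m.

y₂ = 2.871 m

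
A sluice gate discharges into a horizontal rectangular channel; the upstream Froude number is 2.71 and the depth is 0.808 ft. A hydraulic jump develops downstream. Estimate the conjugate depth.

Fr₁ = 2.71 (given).
Sequent-depth ratio: y₂/y₁ = ½[√(1 + 8Fr₁²) − 1] = ½[√59.75 − 1] = 3.36.
y₂ = 3.36 × 0.808 = 2.72 ft.

y₂ = 2.72 ft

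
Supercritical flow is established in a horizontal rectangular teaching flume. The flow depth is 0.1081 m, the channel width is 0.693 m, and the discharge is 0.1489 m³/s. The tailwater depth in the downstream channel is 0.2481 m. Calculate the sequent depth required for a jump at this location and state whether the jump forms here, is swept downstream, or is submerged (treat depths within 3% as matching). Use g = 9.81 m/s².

q = Q/b = 0.1489/0.693 = 0.2149 m²/s; V₁ = q/y₁ = 1.988 m/s. Fr₁ = V₁/√(g·y₁) = 1.930.
From the momentum equation for a rectangular channel, y₂/y₁ = ½[√(1 + 8Fr₁²) − 1] = ½[√30.803 − 1] = 2.275.
y₂ = 2.275 × 0.1081 = 0.2459 m.
Tailwater y_tw = 0.2481 m: y_tw ≈ y₂, so the jump forms here.

y₂ = 0.2459 m; the jump forms here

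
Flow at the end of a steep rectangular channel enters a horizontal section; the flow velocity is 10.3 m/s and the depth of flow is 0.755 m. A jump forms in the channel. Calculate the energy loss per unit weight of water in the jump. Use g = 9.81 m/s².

ΔE = 2.25 m

Fr₁ = V₁/√(g·y₁) = 10.3/√(9.81×0.755) = 3.78.
Bélanger equation: y₂/y₁ = ½[√(1 + 8Fr₁²) − 1] = ½[√115.6 − 1] = 4.88.
y₂ = 4.88 × 0.755 = 3.68 m.
q = V₁·y₁ = 10.3 × 0.755 = 7.78 m²/s. V₂ = q/y₂ = 7.78/3.68 = 2.11 m/s. E₁ = y₁ + V₁²/2g = 6.16 m; E₂ = y₂ + V₂²/2g = 3.91 m. ΔE = E₁ − E₂ = 2.25 m.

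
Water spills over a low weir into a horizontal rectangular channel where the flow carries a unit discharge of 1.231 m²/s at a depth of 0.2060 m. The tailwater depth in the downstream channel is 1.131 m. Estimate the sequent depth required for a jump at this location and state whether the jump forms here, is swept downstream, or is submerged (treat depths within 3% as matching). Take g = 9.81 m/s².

V₁ = q/y₁ = 1.231/0.2060 = 5.976 m/s. Fr₁ = V₁/√(g·y₁) = 5.976/√(9.81×0.2060) = 4.204.
Sequent-depth ratio: y₂/y₁ = ½[√(1 + 8Fr₁²) − 1] = ½[√142.36 − 1] = 5.466.
y₂ = 5.466 × 0.2060 = 1.126 m.
Tailwater y_tw = 1.131 m: y_tw ≈ y₂, so the jump forms here.

y₂ = 1.126 m; the jump forms here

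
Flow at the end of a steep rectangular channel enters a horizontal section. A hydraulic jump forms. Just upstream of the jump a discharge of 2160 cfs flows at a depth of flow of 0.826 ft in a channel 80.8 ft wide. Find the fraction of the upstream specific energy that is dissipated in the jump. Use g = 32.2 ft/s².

ΔE/E₁ = 0.581 (58.1%)

q = Q/b = 2160/80.8 = 26.7 ft²/s; V₁ = q/y₁ = 32.4 ft/s. Fr₁ = V₁/√(g·y₁) = 6.28.
Conjugate-depth relation: y₂/y₁ = ½[√(1 + 8Fr₁²) − 1] = ½[√316.0 − 1] = 8.39.
y₂ = 8.39 × 0.826 = 6.93 ft.
E₁ = y₁ + V₁²/2g = 17.1 ft. ΔE = (y₂ − y₁)³/(4y₁y₂) = 9.93 ft. ΔE/E₁ = 9.93/17.1 = 0.581.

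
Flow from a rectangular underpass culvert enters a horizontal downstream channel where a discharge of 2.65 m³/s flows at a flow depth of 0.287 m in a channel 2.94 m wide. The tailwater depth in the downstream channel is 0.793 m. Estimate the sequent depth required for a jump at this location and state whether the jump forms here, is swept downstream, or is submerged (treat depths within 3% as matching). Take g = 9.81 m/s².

q = Q/b = 2.65/2.94 = 0.901 m²/s; V₁ = q/y₁ = 3.14 m/s. Fr₁ = V₁/√(g·y₁) = 1.87.
From the momentum equation for a rectangular channel, y₂/y₁ = ½[√(1 + 8Fr₁²) − 1] = ½[√29.03 − 1] = 2.19.
y₂ = 2.19 × 0.287 = 0.630 m.
Tailwater y_tw = 0.793 m: y_tw > y₂, so the jump is submerged.

y₂ = 0.630 m; the jump is submerged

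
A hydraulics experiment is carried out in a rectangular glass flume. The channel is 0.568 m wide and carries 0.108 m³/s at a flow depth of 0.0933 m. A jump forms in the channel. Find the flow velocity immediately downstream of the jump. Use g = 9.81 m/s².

q = Q/b = 0.108/0.568 = 0.190 m²/s; V₁ = q/y₁ = 2.04 m/s. Fr₁ = V₁/√(g·y₁) = 2.13.
Bélanger equation: y₂/y₁ = ½[√(1 + 8Fr₁²) − 1] = ½[√37.30 − 1] = 2.55.
y₂ = 2.55 × 0.0933 = 0.238 m.
V₂ = q/y₂ = 0.190/0.238 = 0.798 m/s.

V₂ = 0.798 m/s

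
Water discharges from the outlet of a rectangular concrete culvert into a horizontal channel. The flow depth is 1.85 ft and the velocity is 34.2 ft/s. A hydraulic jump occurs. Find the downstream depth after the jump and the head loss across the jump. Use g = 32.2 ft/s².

Fr₁ = V₁/√(g·y₁) = 34.2/√(32.2×1.85) = 4.43.
Conjugate-depth relation: y₂/y₁ = ½[√(1 + 8Fr₁²) − 1] = ½[√158.1 − 1] = 5.79.
y₂ = 5.79 × 1.85 = 10.7 ft.
q = V₁·y₁ = 34.2 × 1.85 = 63.3 ft²/s. V₂ = q/y₂ = 63.3/10.7 = 5.91 ft/s. E₁ = y₁ + V₁²/2g = 20.0 ft; E₂ = y₂ + V₂²/2g = 11.2 ft. ΔE = E₁ − E₂ = 8.76 ft.

y₂ = 10.7 ft; ΔE = 8.76 ft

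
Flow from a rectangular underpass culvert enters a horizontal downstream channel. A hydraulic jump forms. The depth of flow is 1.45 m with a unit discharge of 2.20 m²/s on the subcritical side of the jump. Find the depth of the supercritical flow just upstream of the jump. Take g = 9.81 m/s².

y₁ = 0.373 m

V₂ = q/y₂ = 2.20/1.45 = 1.52 m/s; Fr₂ = V₂/√(g·y₂) = 0.402.
Applying the sequent-depth relation in reverse, y₁/y₂ = ½[√(1 + 8Fr₂²) − 1] = ½[√2.295 − 1] = 0.257.
y₁ = 0.257 × 1.45 = 0.373 m.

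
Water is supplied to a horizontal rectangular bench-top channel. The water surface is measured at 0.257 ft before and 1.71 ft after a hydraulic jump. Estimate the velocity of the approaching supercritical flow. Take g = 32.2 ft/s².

V₁ = 14.5 ft/s

For a rectangular channel the momentum equation gives q² = ½·g·y₁·y₂·(y₁ + y₂) = ½×32.2×0.257×1.71×1.97 = 13.9.
q = √13.9 = 3.73 ft²/s.
V₁ = q/y₁ = 3.73/0.257 = 14.5 ft/s.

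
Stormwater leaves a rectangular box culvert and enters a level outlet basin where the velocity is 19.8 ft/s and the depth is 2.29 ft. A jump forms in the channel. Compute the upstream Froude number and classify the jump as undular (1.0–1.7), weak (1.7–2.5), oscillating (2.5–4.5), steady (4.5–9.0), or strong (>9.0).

Fr₁ = 2.31; weak jump

Fr₁ = V₁/√(g·y₁) = 19.8/√(32.2×2.29) = 2.31.
Fr₁ = 2.31 lies in the weak range.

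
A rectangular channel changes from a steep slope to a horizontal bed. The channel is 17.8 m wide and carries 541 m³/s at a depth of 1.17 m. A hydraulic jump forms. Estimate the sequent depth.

q = Q/b = 541/17.8 = 30.4 m²/s; V₁ = q/y₁ = 26.0 m/s. Fr₁ = V₁/√(g·y₁) = 7.67.
Bélanger equation: y₂/y₁ = ½[√(1 + 8Fr₁²) − 1] = ½[√471.3 − 1] = 10.4.
y₂ = 10.4 × 1.17 = 12.1 m.

y₂ = 12.1 m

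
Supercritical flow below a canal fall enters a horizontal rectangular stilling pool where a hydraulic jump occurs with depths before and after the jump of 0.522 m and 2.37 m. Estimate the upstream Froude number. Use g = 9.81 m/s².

Fr₁ = 3.55

For a rectangular channel the momentum equation gives q² = ½·g·y₁·y₂·(y₁ + y₂) = ½×9.81×0.522×2.37×2.89 = 17.5.
q = √17.5 = 4.19 m²/s.
V₁ = q/y₁ = 8.03 m/s; Fr₁ = V₁/√(g·y₁) = 3.55.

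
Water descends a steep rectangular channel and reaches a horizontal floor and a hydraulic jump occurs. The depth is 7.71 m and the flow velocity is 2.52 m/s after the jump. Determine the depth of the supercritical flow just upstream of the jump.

y₁ = 1.13 m

Fr₂ = V₂/√(g·y₂) = 2.52/√(9.81×7.71) = 0.290.
Applying the sequent-depth relation in reverse, y₁/y₂ = ½[√(1 + 8Fr₂²) − 1] = ½[√1.672 − 1] = 0.146.
y₁ = 0.146 × 7.71 = 1.13 m.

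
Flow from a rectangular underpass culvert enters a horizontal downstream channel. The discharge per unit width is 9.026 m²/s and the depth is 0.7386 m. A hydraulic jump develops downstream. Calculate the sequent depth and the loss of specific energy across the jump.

y₂ = 4.387 m; ΔE = 3.747 m

V₁ = q/y₁ = 9.026/0.7386 = 12.22 m/s. Fr₁ = V₁/√(g·y₁) = 12.22/√(9.81×0.7386) = 4.540.
Bélanger equation: y₂/y₁ = ½[√(1 + 8Fr₁²) − 1] = ½[√165.89 − 1] = 5.940.
y₂ = 5.940 × 0.7386 = 4.387 m.
V₂ = q/y₂ = 9.026/4.387 = 2.057 m/s. E₁ = y₁ + V₁²/2g = 8.350 m; E₂ = y₂ + V₂²/2g = 4.603 m. ΔE = E₁ − E₂ = 3.747 m.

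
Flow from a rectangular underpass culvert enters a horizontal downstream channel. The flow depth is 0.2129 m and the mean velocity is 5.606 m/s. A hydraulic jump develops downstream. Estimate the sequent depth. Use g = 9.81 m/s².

Fr₁ = V₁/√(g·y₁) = 5.606/√(9.81×0.2129) = 3.879.
Bélanger equation: y₂/y₁ = ½[√(1 + 8Fr₁²) − 1] = ½[√121.38 − 1] = 5.009.
y₂ = 5.009 × 0.2129 = 1.066 m.

y₂ = 1.066 m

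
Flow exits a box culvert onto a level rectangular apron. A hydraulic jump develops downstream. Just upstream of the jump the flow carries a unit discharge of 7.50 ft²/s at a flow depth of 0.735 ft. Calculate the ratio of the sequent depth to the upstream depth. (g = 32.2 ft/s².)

V₁ = q/y₁ = 7.50/0.735 = 10.2 ft/s. Fr₁ = V₁/√(g·y₁) = 10.2/√(32.2×0.735) = 2.10.
From the momentum equation for a rectangular channel, y₂/y₁ = ½[√(1 + 8Fr₁²) − 1] = ½[√36.20 − 1] = 2.51.

y₂/y₁ = 2.51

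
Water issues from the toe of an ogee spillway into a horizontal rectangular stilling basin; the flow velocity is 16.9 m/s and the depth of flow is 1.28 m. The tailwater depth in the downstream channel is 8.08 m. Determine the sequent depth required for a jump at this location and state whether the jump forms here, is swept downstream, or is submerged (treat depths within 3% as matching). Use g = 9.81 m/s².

y₂ = 8.02 m; the jump forms here

Fr₁ = V₁/√(g·y₁) = 16.9/√(9.81×1.28) = 4.77.
Conjugate-depth relation: y₂/y₁ = ½[√(1 + 8Fr₁²) − 1] = ½[√183.0 − 1] = 6.26.
y₂ = 6.26 × 1.28 = 8.02 m.
Tailwater y_tw = 8.08 m: y_tw ≈ y₂, so the jump forms here.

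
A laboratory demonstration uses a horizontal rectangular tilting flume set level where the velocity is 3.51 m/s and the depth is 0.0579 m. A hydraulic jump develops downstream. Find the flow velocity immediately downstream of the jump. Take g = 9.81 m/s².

Fr₁ = V₁/√(g·y₁) = 3.51/√(9.81×0.0579) = 4.66.
By Bélanger, y₂/y₁ = ½[√(1 + 8Fr₁²) − 1] = ½[√174.5 − 1] = 6.11.
y₂ = 6.11 × 0.0579 = 0.354 m.
q = V₁·y₁ = 3.51 × 0.0579 = 0.203 m²/s.
V₂ = q/y₂ = 0.203/0.354 = 0.575 m/s.

V₂ = 0.575 m/s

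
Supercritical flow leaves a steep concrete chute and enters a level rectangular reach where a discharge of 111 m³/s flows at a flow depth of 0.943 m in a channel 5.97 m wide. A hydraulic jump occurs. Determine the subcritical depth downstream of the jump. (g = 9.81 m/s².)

q = Q/b = 111/5.97 = 18.6 m²/s; V₁ = q/y₁ = 19.7 m/s. Fr₁ = V₁/√(g·y₁) = 6.48.
Conjugate-depth relation: y₂/y₁ = ½[√(1 + 8Fr₁²) − 1] = ½[√337.2 − 1] = 8.68.
y₂ = 8.68 × 0.943 = 8.19 m.

y₂ = 8.19 m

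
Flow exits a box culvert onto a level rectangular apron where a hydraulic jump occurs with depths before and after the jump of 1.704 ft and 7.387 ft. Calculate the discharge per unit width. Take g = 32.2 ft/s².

For a rectangular channel the momentum equation gives q² = ½·g·y₁·y₂·(y₁ + y₂) = ½×32.2×1.704×7.387×9.091 = 1842.
q = √1842 = 42.92 ft²/s.

q = 42.92 ft²/s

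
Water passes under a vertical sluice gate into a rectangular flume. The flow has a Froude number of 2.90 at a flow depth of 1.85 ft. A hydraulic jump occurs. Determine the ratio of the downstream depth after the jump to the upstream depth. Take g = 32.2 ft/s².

y₂/y₁ = 3.63

Fr₁ = 2.90 (given).
Conjugate-depth relation: y₂/y₁ = ½[√(1 + 8Fr₁²) − 1] = ½[√68.28 − 1] = 3.63.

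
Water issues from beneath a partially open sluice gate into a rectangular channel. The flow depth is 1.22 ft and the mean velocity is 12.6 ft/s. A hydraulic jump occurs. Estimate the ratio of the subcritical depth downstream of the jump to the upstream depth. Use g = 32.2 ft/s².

Fr₁ = V₁/√(g·y₁) = 12.6/√(32.2×1.22) = 2.01.
Conjugate-depth relation: y₂/y₁ = ½[√(1 + 8Fr₁²) − 1] = ½[√33.33 − 1] = 2.39.

y₂/y₁ = 2.39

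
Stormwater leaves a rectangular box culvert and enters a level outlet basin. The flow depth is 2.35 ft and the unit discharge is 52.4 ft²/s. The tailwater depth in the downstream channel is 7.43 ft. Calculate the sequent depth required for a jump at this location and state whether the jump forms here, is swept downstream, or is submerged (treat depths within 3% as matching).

y₂ = 7.42 ft; the jump forms here

V₁ = q/y₁ = 52.4/2.35 = 22.3 ft/s. Fr₁ = V₁/√(g·y₁) = 22.3/√(32.2×2.35) = 2.56.
Bélanger equation: y₂/y₁ = ½[√(1 + 8Fr₁²) − 1] = ½[√53.56 − 1] = 3.16.
y₂ = 3.16 × 2.35 = 7.42 ft.
Tailwater y_tw = 7.43 ft: y_tw ≈ y₂, so the jump forms here.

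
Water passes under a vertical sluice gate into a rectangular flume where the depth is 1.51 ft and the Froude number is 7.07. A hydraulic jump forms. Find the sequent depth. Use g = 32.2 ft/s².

y₂ = 14.4 ft

Fr₁ = 7.07 (given).
From the momentum equation for a rectangular channel, y₂/y₁ = ½[√(1 + 8Fr₁²) − 1] = ½[√400.9 − 1] = 9.51.
y₂ = 9.51 × 1.51 = 14.4 ft.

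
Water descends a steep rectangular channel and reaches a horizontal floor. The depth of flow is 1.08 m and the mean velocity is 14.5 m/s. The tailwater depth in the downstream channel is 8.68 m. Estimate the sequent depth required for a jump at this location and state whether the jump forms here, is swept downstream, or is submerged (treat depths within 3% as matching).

Fr₁ = V₁/√(g·y₁) = 14.5/√(9.81×1.08) = 4.45.
Conjugate-depth relation: y₂/y₁ = ½[√(1 + 8Fr₁²) − 1] = ½[√159.8 − 1] = 5.82.
y₂ = 5.82 × 1.08 = 6.29 m.
Tailwater y_tw = 8.68 m: y_tw > y₂, so the jump is submerged.

y₂ = 6.29 m; the jump is submerged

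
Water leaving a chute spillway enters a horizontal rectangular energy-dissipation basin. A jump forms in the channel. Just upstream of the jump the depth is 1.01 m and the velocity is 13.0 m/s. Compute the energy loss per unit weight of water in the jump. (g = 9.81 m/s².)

ΔE = 3.91 m

Fr₁ = V₁/√(g·y₁) = 13.0/√(9.81×1.01) = 4.13.
By Bélanger, y₂/y₁ = ½[√(1 + 8Fr₁²) − 1] = ½[√137.5 − 1] = 5.36.
y₂ = 5.36 × 1.01 = 5.42 m.
q = V₁·y₁ = 13.0 × 1.01 = 13.1 m²/s. V₂ = q/y₂ = 13.1/5.42 = 2.42 m/s. E₁ = y₁ + V₁²/2g = 9.62 m; E₂ = y₂ + V₂²/2g = 5.72 m. ΔE = E₁ − E₂ = 3.91 m.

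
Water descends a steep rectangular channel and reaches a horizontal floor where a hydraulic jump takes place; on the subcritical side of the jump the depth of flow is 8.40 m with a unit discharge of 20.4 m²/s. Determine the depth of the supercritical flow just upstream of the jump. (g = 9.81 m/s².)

y₁ = 1.07 m

V₂ = q/y₂ = 20.4/8.40 = 2.43 m/s; Fr₂ = V₂/√(g·y₂) = 0.268.
Applying the sequent-depth relation in reverse, y₁/y₂ = ½[√(1 + 8Fr₂²) − 1] = ½[√1.573 − 1] = 0.127.
y₁ = 0.127 × 8.40 = 1.07 m.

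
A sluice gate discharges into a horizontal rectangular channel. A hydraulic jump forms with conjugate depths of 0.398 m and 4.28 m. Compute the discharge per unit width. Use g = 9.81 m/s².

For a rectangular channel the momentum equation gives q² = ½·g·y₁·y₂·(y₁ + y₂) = ½×9.81×0.398×4.28×4.68 = 39.1.
q = √39.1 = 6.25 m²/s.

q = 6.25 m²/s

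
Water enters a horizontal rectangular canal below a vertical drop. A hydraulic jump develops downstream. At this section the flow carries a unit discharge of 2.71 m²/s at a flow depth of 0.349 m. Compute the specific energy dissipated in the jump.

V₁ = q/y₁ = 2.71/0.349 = 7.77 m/s. Fr₁ = V₁/√(g·y₁) = 7.77/√(9.81×0.349) = 4.20.
Sequent-depth ratio: y₂/y₁ = ½[√(1 + 8Fr₁²) − 1] = ½[√141.9 − 1] = 5.46.
y₂ = 5.46 × 0.349 = 1.90 m.
Head loss: ΔE = (y₂ − y₁)³/(4y₁y₂) = (1.90 − 0.349)³/(4×0.349×1.90) = 3.76/2.66 = 1.41 m.

ΔE = 1.41 m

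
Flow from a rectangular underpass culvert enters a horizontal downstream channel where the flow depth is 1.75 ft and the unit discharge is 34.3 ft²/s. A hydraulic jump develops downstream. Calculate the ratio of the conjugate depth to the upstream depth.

V₁ = q/y₁ = 34.3/1.75 = 19.6 ft/s. Fr₁ = V₁/√(g·y₁) = 19.6/√(32.2×1.75) = 2.61.
Sequent-depth ratio: y₂/y₁ = ½[√(1 + 8Fr₁²) − 1] = ½[√55.54 − 1] = 3.23.

y₂/y₁ = 3.23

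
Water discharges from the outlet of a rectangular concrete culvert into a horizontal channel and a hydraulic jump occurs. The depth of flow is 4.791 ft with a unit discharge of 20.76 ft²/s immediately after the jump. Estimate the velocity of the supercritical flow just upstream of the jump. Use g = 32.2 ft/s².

V₁ = 21.40 ft/s

V₂ = q/y₂ = 20.76/4.791 = 4.333 ft/s; Fr₂ = V₂/√(g·y₂) = 0.3489.
Since the conjugate-depth ratio holds either way, y₁/y₂ = ½[√(1 + 8Fr₂²) − 1] = ½[√1.9737 − 1] = 0.2024.
y₁ = 0.2024 × 4.791 = 0.9699 ft.
V₁ = q/y₁ = 20.76/0.9699 = 21.40 ft/s.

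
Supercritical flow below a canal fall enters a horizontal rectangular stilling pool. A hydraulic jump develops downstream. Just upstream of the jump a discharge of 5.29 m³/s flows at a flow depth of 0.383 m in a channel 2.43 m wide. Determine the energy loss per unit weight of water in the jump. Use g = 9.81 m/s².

ΔE = 0.500 m

q = Q/b = 5.29/2.43 = 2.18 m²/s; V₁ = q/y₁ = 5.68 m/s. Fr₁ = V₁/√(g·y₁) = 2.93.
Conjugate-depth relation: y₂/y₁ = ½[√(1 + 8Fr₁²) − 1] = ½[√69.79 − 1] = 3.68.
y₂ = 3.68 × 0.383 = 1.41 m.
V₂ = q/y₂ = 2.18/1.41 = 1.55 m/s. E₁ = y₁ + V₁²/2g = 2.03 m; E₂ = y₂ + V₂²/2g = 1.53 m. ΔE = E₁ − E₂ = 0.500 m.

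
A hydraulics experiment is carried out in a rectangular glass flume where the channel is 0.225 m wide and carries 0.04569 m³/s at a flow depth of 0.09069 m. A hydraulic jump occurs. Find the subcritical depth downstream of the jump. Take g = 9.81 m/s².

q = Q/b = 0.04569/0.225 = 0.2031 m²/s; V₁ = q/y₁ = 2.239 m/s. Fr₁ = V₁/√(g·y₁) = 2.374.
Bélanger equation: y₂/y₁ = ½[√(1 + 8Fr₁²) − 1] = ½[√46.084 − 1] = 2.894.
y₂ = 2.894 × 0.09069 = 0.2625 m.

y₂ = 0.2625 m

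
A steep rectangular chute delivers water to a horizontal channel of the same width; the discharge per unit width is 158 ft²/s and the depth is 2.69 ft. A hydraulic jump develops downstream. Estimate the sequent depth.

V₁ = q/y₁ = 158/2.69 = 58.7 ft/s. Fr₁ = V₁/√(g·y₁) = 58.7/√(32.2×2.69) = 6.31.
Conjugate-depth relation: y₂/y₁ = ½[√(1 + 8Fr₁²) − 1] = ½[√319.6 − 1] = 8.44.
y₂ = 8.44 × 2.69 = 22.7 ft.

y₂ = 22.7 ft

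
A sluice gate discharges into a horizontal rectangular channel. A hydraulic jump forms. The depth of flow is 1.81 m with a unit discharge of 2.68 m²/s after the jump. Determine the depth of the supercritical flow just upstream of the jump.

y₁ = 0.371 m

V₂ = q/y₂ = 2.68/1.81 = 1.48 m/s; Fr₂ = V₂/√(g·y₂) = 0.351.
Since the conjugate-depth ratio holds either way, y₁/y₂ = ½[√(1 + 8Fr₂²) − 1] = ½[√1.988 − 1] = 0.205.
y₁ = 0.205 × 1.81 = 0.371 m.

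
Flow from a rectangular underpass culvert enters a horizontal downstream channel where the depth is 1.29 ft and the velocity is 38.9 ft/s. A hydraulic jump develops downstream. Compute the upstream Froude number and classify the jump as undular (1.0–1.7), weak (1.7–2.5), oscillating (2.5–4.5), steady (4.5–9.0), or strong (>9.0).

Fr₁ = 6.04; steady jump

Fr₁ = V₁/√(g·y₁) = 38.9/√(32.2×1.29) = 6.04.
Fr₁ = 6.04 lies in the steady range.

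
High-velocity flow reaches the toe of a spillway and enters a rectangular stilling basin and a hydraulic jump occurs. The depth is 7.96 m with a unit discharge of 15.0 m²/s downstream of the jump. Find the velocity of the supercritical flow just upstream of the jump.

V₁ = 22.5 m/s

V₂ = q/y₂ = 15.0/7.96 = 1.88 m/s; Fr₂ = V₂/√(g·y₂) = 0.213.
From the momentum equation (using Fr₂), y₁/y₂ = ½[√(1 + 8Fr₂²) − 1] = ½[√1.364 − 1] = 0.0839.
y₁ = 0.0839 × 7.96 = 0.668 m.
V₁ = q/y₁ = 15.0/0.668 = 22.5 m/s.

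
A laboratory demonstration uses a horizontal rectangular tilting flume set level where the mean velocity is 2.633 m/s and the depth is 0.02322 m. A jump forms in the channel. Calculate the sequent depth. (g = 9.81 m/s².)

y₂ = 0.1699 m

Fr₁ = V₁/√(g·y₁) = 2.633/√(9.81×0.02322) = 5.517.
Conjugate-depth relation: y₂/y₁ = ½[√(1 + 8Fr₁²) − 1] = ½[√244.48 − 1] = 7.318.
y₂ = 7.318 × 0.02322 = 0.1699 m.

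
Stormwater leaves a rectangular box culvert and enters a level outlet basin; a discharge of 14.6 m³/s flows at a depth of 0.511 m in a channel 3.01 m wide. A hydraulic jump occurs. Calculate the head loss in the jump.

ΔE = 2.13 m

q = Q/b = 14.6/3.01 = 4.85 m²/s; V₁ = q/y₁ = 9.49 m/s. Fr₁ = V₁/√(g·y₁) = 4.24.
From the momentum equation for a rectangular channel, y₂/y₁ = ½[√(1 + 8Fr₁²) − 1] = ½[√144.8 − 1] = 5.52.
y₂ = 5.52 × 0.511 = 2.82 m.
V₂ = q/y₂ = 4.85/2.82 = 1.72 m/s. E₁ = y₁ + V₁²/2g = 5.10 m; E₂ = y₂ + V₂²/2g = 2.97 m. ΔE = E₁ − E₂ = 2.13 m.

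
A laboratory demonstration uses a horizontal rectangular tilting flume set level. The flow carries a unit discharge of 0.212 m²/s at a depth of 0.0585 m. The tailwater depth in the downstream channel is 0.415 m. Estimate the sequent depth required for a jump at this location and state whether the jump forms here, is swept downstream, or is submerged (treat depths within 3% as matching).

V₁ = q/y₁ = 0.212/0.0585 = 3.62 m/s. Fr₁ = V₁/√(g·y₁) = 3.62/√(9.81×0.0585) = 4.78.
Sequent-depth ratio: y₂/y₁ = ½[√(1 + 8Fr₁²) − 1] = ½[√184.1 − 1] = 6.28.
y₂ = 6.28 × 0.0585 = 0.368 m.
Tailwater y_tw = 0.415 m: y_tw > y₂, so the jump is submerged.

y₂ = 0.368 m; the jump is submerged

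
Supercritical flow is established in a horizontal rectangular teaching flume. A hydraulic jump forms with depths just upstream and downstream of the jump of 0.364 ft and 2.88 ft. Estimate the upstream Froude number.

Fr₁ = 5.94

For a rectangular channel the momentum equation gives q² = ½·g·y₁·y₂·(y₁ + y₂) = ½×32.2×0.364×2.88×3.24 = 54.8.
q = √54.8 = 7.40 ft²/s.
V₁ = q/y₁ = 20.3 ft/s; Fr₁ = V₁/√(g·y₁) = 5.94.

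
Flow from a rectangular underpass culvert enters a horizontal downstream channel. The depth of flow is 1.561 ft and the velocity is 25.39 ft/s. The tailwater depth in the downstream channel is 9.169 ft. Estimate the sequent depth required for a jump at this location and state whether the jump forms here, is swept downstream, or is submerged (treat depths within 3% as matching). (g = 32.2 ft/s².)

y₂ = 7.164 ft; the jump is submerged

Fr₁ = V₁/√(g·y₁) = 25.39/√(32.2×1.561) = 3.581.
By Bélanger, y₂/y₁ = ½[√(1 + 8Fr₁²) − 1] = ½[√103.60 − 1] = 4.589.
y₂ = 4.589 × 1.561 = 7.164 ft.
Tailwater y_tw = 9.169 ft: y_tw > y₂, so the jump is submerged.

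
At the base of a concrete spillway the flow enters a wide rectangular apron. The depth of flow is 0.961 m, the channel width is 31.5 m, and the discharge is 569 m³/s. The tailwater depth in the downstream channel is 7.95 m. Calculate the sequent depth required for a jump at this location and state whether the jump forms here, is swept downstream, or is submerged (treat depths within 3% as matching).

q = Q/b = 569/31.5 = 18.1 m²/s; V₁ = q/y₁ = 18.8 m/s. Fr₁ = V₁/√(g·y₁) = 6.12.
From the momentum equation for a rectangular channel, y₂/y₁ = ½[√(1 + 8Fr₁²) − 1] = ½[√300.8 − 1] = 8.17.
y₂ = 8.17 × 0.961 = 7.85 m.
Tailwater y_tw = 7.95 m: y_tw ≈ y₂, so the jump forms here.

y₂ = 7.85 m; the jump forms here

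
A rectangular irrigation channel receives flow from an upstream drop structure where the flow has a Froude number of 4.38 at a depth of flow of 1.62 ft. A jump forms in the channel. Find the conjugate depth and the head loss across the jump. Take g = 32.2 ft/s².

Fr₁ = 4.38 (given).
Sequent-depth ratio: y₂/y₁ = ½[√(1 + 8Fr₁²) − 1] = ½[√154.5 − 1] = 5.71.
y₂ = 5.71 × 1.62 = 9.26 ft.
Head loss: ΔE = (y₂ − y₁)³/(4y₁y₂) = (9.26 − 1.62)³/(4×1.62×9.26) = 445/60.0 = 7.43 ft.

y₂ = 9.26 ft; ΔE = 7.43 ft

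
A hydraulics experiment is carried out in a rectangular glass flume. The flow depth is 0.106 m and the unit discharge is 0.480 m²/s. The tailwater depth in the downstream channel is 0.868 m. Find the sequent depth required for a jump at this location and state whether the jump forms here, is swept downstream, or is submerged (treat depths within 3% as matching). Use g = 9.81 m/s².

y₂ = 0.615 m; the jump is submerged

V₁ = q/y₁ = 0.480/0.106 = 4.53 m/s. Fr₁ = V₁/√(g·y₁) = 4.53/√(9.81×0.106) = 4.44.
Bélanger equation: y₂/y₁ = ½[√(1 + 8Fr₁²) − 1] = ½[√158.8 − 1] = 5.80.
y₂ = 5.80 × 0.106 = 0.615 m.
Tailwater y_tw = 0.868 m: y_tw > y₂, so the jump is submerged.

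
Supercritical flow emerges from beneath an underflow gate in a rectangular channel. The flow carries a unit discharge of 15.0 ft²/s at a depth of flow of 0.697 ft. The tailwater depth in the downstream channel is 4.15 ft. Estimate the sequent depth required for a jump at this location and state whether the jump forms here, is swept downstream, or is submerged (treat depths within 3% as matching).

y₂ = 4.14 ft; the jump forms here

V₁ = q/y₁ = 15.0/0.697 = 21.5 ft/s. Fr₁ = V₁/√(g·y₁) = 21.5/√(32.2×0.697) = 4.54.
Sequent-depth ratio: y₂/y₁ = ½[√(1 + 8Fr₁²) − 1] = ½[√166.1 − 1] = 5.94.
y₂ = 5.94 × 0.697 = 4.14 ft.
Tailwater y_tw = 4.15 ft: y_tw ≈ y₂, so the jump forms here.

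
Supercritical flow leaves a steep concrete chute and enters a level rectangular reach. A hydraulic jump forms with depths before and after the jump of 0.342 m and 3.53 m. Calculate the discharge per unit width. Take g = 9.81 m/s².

For a rectangular channel the momentum equation gives q² = ½·g·y₁·y₂·(y₁ + y₂) = ½×9.81×0.342×3.53×3.87 = 22.9.
q = √22.9 = 4.79 m²/s.

q = 4.79 m²/s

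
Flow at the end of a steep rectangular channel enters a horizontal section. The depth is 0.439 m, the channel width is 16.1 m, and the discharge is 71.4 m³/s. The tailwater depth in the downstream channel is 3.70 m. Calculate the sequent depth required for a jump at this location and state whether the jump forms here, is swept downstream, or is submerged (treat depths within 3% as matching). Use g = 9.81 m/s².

y₂ = 2.81 m; the jump is submerged

q = Q/b = 71.4/16.1 = 4.43 m²/s; V₁ = q/y₁ = 10.1 m/s. Fr₁ = V₁/√(g·y₁) = 4.87.
Conjugate-depth relation: y₂/y₁ = ½[√(1 + 8Fr₁²) − 1] = ½[√190.6 − 1] = 6.40.
y₂ = 6.40 × 0.439 = 2.81 m.
Tailwater y_tw = 3.70 m: y_tw > y₂, so the jump is submerged.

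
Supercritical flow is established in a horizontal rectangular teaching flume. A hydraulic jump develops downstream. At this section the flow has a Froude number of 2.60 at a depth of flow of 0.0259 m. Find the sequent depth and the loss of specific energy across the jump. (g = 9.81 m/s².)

Fr₁ = 2.60 (given).
Conjugate-depth relation: y₂/y₁ = ½[√(1 + 8Fr₁²) − 1] = ½[√55.08 − 1] = 3.21.
y₂ = 3.21 × 0.0259 = 0.0832 m.
V₁ = Fr₁·√(g·y₁) = 2.60×√(9.81×0.0259) = 1.31 m/s; q = V₁·y₁ = 0.0339 m²/s. V₂ = q/y₂ = 0.0339/0.0832 = 0.408 m/s. E₁ = y₁ + V₁²/2g = 0.113 m; E₂ = y₂ + V₂²/2g = 0.0917 m. ΔE = E₁ − E₂ = 0.0218 m.

y₂ = 0.0832 m; ΔE = 0.0218 m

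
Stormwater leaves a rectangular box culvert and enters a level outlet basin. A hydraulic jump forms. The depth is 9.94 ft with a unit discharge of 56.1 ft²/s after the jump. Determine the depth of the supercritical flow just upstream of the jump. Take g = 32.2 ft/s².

V₂ = q/y₂ = 56.1/9.94 = 5.64 ft/s; Fr₂ = V₂/√(g·y₂) = 0.315.
Since the conjugate-depth ratio holds either way, y₁/y₂ = ½[√(1 + 8Fr₂²) − 1] = ½[√1.796 − 1] = 0.170.
y₁ = 0.170 × 9.94 = 1.69 ft.

y₁ = 1.69 ft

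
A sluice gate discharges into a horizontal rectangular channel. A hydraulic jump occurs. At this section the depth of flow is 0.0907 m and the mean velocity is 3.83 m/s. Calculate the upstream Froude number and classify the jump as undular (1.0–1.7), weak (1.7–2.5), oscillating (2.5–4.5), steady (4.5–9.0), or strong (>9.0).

Fr₁ = 4.06; oscillating jump

Fr₁ = V₁/√(g·y₁) = 3.83/√(9.81×0.0907) = 4.06.
Fr₁ = 4.06 lies in the oscillating range.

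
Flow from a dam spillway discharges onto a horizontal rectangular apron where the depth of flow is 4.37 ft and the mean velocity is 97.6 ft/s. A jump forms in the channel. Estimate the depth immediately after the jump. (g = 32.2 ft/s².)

Fr₁ = V₁/√(g·y₁) = 97.6/√(32.2×4.37) = 8.23.
Conjugate-depth relation: y₂/y₁ = ½[√(1 + 8Fr₁²) − 1] = ½[√542.6 − 1] = 11.1.
y₂ = 11.1 × 4.37 = 48.7 ft.

y₂ = 48.7 ft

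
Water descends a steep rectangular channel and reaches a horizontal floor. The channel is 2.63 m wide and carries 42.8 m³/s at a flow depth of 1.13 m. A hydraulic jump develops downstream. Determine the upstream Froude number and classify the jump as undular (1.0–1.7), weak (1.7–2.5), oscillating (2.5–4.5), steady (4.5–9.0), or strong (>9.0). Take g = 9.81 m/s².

Fr₁ = 4.33; oscillating jump

q = Q/b = 42.8/2.63 = 16.3 m²/s; V₁ = q/y₁ = 14.4 m/s. Fr₁ = V₁/√(g·y₁) = 4.33.
Fr₁ = 4.33 lies in the oscillating range.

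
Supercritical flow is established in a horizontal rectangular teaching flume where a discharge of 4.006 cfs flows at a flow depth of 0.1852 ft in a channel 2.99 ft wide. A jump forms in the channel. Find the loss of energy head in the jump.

ΔE = 0.2503 ft

q = Q/b = 4.006/2.99 = 1.340 ft²/s; V₁ = q/y₁ = 7.234 ft/s. Fr₁ = V₁/√(g·y₁) = 2.962.
Conjugate-depth relation: y₂/y₁ = ½[√(1 + 8Fr₁²) − 1] = ½[√71.209 − 1] = 3.719.
y₂ = 3.719 × 0.1852 = 0.6888 ft.
V₂ = q/y₂ = 1.340/0.6888 = 1.945 ft/s. E₁ = y₁ + V₁²/2g = 0.9979 ft; E₂ = y₂ + V₂²/2g = 0.7476 ft. ΔE = E₁ − E₂ = 0.2503 ft.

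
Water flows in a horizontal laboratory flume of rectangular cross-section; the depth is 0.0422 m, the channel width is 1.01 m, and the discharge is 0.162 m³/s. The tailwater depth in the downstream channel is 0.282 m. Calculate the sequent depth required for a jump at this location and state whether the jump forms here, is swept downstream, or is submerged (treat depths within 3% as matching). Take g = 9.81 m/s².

y₂ = 0.332 m; the jump is swept downstream

q = Q/b = 0.162/1.01 = 0.160 m²/s; V₁ = q/y₁ = 3.80 m/s. Fr₁ = V₁/√(g·y₁) = 5.91.
From the momentum equation for a rectangular channel, y₂/y₁ = ½[√(1 + 8Fr₁²) − 1] = ½[√280.2 − 1] = 7.87.
y₂ = 7.87 × 0.0422 = 0.332 m.
Tailwater y_tw = 0.282 m: y_tw < y₂, so the jump is swept downstream.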